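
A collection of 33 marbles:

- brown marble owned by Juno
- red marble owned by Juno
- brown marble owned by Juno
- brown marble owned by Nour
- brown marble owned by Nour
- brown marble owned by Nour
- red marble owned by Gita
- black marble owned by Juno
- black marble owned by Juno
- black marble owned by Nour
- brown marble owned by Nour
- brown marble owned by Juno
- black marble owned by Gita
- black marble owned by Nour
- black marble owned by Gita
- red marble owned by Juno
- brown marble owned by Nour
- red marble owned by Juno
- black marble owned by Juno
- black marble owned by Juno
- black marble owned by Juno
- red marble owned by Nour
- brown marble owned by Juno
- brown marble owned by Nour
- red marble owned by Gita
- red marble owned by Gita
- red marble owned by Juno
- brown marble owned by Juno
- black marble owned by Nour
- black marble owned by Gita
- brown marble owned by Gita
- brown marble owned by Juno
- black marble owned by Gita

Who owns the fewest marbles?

Gita

Counts by owner: Juno→15, Nour→10, Gita→8.
The minimum is 8, held uniquely by Gita.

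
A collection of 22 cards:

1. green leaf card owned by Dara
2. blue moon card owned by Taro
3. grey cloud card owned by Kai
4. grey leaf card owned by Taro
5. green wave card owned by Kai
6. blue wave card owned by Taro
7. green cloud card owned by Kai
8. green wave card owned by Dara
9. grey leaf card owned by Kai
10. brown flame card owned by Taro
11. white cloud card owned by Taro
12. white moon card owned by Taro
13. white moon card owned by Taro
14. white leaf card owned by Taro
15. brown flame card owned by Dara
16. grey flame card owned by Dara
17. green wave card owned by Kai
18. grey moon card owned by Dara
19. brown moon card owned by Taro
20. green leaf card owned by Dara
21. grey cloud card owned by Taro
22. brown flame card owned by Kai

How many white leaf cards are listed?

1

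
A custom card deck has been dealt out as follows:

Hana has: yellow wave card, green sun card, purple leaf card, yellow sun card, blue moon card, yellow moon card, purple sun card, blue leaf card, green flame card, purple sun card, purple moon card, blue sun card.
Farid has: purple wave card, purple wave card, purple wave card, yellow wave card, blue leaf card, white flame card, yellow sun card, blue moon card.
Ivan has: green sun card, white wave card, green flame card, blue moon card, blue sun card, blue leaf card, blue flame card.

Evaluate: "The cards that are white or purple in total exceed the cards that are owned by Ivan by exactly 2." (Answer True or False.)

cards that are white or purple: 9.
cards owned by Ivan: 7.
The claim requires 9 − 7 (= 2) to equal 2, which holds.

True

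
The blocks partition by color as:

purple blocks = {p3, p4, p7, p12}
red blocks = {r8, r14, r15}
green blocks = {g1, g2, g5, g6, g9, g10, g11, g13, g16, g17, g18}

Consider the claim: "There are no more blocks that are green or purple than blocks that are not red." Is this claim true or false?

True

blocks that are green or purple: 15.
blocks that are not red: 15.
The claim requires 15 ≤ 15, which holds.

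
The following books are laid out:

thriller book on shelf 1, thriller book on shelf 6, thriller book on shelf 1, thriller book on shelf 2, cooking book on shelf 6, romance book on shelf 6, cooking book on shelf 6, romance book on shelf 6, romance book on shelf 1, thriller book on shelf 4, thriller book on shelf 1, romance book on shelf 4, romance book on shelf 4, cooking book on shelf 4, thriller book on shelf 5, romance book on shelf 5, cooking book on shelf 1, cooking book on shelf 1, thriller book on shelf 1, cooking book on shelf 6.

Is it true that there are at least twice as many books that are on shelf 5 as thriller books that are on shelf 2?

There are 2 books on shelf 5.
There is 1 thriller book on shelf 2.
The claim requires 2 ≥ 2 × 1 = 2, which holds.

True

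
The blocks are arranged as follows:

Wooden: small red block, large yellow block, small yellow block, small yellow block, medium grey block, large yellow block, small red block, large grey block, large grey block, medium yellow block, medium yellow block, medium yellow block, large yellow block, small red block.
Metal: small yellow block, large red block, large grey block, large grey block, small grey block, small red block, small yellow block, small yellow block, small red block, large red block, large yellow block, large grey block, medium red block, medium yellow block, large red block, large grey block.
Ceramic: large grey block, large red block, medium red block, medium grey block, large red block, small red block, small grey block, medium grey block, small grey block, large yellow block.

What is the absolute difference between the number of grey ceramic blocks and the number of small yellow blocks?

grey ceramic blocks: 5. small yellow blocks: 5.
|5 − 5| = 5 − 5 = 0.

0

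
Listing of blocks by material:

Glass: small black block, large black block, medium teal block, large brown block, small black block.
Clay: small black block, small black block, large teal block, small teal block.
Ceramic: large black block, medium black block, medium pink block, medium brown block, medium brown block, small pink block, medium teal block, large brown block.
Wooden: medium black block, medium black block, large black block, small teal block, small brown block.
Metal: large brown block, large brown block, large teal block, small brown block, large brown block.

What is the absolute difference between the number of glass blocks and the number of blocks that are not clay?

glass blocks: 5. blocks that are not clay: 23.
|5 − 23| = 23 − 5 = 18.

18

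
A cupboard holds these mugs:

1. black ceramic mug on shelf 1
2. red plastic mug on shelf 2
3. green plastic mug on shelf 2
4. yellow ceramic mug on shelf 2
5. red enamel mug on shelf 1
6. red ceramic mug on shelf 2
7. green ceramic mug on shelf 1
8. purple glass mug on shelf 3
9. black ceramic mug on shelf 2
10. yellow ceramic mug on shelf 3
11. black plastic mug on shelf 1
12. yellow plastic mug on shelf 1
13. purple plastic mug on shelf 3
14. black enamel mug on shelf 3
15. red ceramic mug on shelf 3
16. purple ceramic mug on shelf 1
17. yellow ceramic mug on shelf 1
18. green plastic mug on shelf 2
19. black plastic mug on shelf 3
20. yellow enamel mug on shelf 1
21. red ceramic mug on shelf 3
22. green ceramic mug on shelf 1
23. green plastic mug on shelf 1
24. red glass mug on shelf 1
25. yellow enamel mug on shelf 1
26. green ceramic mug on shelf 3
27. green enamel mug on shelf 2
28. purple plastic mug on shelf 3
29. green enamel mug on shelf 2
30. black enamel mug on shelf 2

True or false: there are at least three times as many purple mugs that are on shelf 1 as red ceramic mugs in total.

False

There is 1 purple mug on shelf 1.
There are 3 red ceramic mugs.
The claim requires 1 ≥ 3 × 3 = 9, which does not hold.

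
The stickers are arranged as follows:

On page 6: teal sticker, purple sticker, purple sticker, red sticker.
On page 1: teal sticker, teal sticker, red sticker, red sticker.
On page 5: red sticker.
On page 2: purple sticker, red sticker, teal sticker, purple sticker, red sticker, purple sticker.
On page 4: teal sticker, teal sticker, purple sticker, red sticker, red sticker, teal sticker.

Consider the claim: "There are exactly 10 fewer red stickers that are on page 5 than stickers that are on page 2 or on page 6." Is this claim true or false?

False

|red stickers on page 5| = 1.
|stickers on page 2 or on page 6| = 10.
The claim requires 10 − 1 (= 9) to equal 10, which does not hold.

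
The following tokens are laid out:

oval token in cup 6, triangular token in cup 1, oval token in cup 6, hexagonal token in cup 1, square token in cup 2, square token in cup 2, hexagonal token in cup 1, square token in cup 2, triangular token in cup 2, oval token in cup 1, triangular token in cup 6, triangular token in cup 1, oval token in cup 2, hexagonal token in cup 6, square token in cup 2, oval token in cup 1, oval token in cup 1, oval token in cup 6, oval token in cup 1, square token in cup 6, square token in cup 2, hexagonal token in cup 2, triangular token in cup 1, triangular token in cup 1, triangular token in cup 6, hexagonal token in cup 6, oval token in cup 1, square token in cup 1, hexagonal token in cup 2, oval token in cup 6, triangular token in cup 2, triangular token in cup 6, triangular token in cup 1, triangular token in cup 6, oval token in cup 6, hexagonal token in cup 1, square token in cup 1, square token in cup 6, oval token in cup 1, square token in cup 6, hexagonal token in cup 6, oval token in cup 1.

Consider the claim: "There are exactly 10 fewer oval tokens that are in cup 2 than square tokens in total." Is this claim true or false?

False

|oval tokens in cup 2| = 1.
|square tokens| = 10.
The claim requires 10 − 1 (= 9) to equal 10, which does not hold.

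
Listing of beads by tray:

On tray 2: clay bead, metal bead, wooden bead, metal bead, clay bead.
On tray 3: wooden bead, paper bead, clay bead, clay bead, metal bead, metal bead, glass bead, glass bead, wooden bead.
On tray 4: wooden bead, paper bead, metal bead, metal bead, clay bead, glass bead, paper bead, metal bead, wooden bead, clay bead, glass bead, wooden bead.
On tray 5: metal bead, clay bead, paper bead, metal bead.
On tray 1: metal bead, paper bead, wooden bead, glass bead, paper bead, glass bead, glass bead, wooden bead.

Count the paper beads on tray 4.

2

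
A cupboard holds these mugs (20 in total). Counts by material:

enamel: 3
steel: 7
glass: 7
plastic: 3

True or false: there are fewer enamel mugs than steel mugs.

There are 3 enamel mugs.
There are 7 steel mugs.
The claim requires 3 < 7, which holds.

True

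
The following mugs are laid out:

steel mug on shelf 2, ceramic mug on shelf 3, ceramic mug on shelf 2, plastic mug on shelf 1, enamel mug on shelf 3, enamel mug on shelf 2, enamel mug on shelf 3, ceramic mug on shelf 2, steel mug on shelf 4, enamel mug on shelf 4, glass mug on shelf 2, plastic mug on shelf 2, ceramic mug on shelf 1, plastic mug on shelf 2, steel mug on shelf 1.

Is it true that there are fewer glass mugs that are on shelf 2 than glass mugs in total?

glass mugs on shelf 2: 1.
glass mugs: 1.
The claim requires 1 < 1, which does not hold.

False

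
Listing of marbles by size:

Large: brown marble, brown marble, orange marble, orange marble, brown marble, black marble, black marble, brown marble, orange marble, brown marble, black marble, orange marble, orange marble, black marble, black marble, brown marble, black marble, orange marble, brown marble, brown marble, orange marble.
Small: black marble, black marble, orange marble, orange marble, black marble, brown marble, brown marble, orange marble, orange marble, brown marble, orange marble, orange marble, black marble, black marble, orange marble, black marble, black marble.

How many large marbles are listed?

21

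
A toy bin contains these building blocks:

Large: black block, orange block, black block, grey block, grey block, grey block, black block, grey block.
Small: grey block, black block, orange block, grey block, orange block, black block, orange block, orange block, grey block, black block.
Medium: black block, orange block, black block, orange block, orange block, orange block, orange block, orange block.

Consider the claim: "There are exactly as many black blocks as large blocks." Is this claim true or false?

True

black blocks: 8.
large blocks: 8.
The claim requires 8 = 8, which holds.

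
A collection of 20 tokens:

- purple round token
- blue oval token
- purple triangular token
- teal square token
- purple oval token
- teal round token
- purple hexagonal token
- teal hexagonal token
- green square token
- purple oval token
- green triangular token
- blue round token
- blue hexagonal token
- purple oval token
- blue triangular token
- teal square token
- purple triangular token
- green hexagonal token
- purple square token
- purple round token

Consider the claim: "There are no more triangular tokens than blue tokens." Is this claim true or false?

True

triangular tokens: 4.
blue tokens: 4.
The claim requires 4 ≤ 4, which holds.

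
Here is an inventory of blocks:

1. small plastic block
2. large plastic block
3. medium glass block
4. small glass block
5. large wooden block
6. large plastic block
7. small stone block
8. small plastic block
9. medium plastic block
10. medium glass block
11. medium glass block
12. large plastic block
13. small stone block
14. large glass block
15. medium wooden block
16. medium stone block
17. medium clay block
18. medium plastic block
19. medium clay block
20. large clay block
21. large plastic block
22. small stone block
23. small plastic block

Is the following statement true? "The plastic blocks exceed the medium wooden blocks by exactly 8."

|plastic blocks| = 9.
|medium wooden blocks| = 1.
The claim requires 9 − 1 (= 8) to equal 8, which holds.

True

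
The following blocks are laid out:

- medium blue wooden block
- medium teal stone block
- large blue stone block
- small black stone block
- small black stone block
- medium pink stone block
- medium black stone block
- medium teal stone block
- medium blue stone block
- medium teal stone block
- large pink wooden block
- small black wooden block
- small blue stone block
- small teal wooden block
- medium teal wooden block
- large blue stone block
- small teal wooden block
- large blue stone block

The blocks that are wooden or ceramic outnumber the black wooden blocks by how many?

blocks that are wooden or ceramic: 6.
black wooden blocks: 1.
6 − 1 = 5.

5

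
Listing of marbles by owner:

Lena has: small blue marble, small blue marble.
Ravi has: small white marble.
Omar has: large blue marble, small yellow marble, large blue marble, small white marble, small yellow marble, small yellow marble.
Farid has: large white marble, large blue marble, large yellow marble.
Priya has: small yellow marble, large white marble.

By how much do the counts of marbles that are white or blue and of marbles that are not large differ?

marbles that are white or blue: 9. marbles that are not large: 8.
|9 − 8| = 9 − 8 = 1.

1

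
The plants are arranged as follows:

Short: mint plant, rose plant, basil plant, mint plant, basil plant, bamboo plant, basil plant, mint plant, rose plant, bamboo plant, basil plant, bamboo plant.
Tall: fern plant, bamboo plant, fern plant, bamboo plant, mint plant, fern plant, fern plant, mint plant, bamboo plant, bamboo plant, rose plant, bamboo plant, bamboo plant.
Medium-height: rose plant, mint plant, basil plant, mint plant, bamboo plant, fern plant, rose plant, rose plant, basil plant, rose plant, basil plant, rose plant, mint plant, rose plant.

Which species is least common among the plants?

fern

Counts by species: bamboo 10, rose 9, mint 8, basil 7, fern 5.
The minimum is 5, held uniquely by fern.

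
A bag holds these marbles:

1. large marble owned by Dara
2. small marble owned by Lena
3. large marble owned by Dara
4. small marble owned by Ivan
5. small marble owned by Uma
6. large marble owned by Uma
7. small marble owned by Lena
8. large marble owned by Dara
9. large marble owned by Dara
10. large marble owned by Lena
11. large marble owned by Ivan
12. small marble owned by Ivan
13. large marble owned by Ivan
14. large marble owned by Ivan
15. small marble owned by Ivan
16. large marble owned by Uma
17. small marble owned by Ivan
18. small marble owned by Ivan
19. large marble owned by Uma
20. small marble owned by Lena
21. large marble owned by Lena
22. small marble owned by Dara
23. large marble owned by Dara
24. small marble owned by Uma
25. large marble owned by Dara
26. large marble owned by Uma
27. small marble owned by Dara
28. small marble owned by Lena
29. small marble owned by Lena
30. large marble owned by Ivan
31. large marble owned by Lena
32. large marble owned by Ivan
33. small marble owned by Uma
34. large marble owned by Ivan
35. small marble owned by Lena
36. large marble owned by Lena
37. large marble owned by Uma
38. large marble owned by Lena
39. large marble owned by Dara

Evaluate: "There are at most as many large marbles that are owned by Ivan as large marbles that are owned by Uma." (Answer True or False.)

False

|large marbles owned by Ivan| = 6.
|large marbles owned by Uma| = 5.
The claim requires 6 ≤ 5, which does not hold.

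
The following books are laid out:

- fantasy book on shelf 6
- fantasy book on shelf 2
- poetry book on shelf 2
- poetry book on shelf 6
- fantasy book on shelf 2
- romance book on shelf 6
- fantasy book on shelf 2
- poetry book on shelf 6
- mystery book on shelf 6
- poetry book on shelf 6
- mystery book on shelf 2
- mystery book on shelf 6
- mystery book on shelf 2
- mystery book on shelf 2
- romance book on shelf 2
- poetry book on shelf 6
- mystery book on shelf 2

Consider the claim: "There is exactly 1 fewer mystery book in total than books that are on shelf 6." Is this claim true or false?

False

|mystery books| = 6.
|books on shelf 6| = 8.
The claim requires 8 − 6 (= 2) to equal 1, which does not hold.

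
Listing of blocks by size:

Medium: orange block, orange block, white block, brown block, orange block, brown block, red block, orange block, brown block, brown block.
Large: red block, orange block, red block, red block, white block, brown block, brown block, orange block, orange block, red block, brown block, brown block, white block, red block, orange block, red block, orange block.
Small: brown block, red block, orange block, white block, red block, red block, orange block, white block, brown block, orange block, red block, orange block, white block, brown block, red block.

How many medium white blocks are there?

1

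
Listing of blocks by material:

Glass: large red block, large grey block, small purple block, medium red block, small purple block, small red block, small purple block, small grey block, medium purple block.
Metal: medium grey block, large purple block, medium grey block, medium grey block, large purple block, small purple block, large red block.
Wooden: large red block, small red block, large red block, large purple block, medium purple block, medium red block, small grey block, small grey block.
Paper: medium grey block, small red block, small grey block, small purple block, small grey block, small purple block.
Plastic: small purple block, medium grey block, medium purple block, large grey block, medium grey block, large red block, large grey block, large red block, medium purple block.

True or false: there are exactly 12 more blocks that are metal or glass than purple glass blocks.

True

blocks that are metal or glass: 16.
purple glass blocks: 4.
The claim requires 16 − 4 (= 12) to equal 12, which holds.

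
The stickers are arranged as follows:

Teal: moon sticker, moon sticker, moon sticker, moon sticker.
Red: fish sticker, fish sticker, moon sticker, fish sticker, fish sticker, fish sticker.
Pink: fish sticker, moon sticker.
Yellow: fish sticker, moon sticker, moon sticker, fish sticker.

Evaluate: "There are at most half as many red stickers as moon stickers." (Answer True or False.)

False

|red stickers| = 6.
|moon stickers| = 8.
The claim requires 2 × 6 = 12 ≤ 8, which does not hold.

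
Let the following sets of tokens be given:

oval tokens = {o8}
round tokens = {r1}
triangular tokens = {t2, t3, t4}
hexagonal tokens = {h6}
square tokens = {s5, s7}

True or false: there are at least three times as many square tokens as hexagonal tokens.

There are 2 square tokens.
There is 1 hexagonal token.
The claim requires 2 ≥ 3 × 1 = 3, which does not hold.

False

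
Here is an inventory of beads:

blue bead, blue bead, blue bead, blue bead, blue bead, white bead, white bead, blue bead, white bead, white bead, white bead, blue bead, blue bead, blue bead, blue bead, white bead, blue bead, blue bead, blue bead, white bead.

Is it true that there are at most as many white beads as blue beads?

There are 7 white beads.
There are 13 blue beads.
The claim requires 7 ≤ 13, which holds.

True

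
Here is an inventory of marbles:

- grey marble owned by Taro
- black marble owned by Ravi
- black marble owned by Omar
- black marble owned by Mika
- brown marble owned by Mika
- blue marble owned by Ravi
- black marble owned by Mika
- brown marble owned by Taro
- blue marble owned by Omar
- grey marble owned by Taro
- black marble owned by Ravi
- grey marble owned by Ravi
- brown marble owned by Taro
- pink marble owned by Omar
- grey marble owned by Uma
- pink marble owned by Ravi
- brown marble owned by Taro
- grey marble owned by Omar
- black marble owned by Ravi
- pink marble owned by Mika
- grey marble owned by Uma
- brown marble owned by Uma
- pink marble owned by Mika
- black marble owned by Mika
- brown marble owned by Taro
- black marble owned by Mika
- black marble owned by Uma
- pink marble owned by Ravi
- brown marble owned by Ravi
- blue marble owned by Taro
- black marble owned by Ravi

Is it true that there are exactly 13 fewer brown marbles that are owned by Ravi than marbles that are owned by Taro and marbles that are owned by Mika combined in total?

brown marbles owned by Ravi: 1.
marbles owned by Taro: 7; marbles owned by Mika: 7; combined: 7 + 7 = 14.
The claim requires 14 − 1 (= 13) to equal 13, which holds.

True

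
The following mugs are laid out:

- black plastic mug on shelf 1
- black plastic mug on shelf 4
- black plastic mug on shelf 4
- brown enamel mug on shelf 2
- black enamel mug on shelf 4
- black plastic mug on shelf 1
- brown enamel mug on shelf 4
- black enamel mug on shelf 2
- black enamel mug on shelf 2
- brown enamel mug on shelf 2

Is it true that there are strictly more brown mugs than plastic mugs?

False

There are 3 brown mugs.
There are 4 plastic mugs.
The claim requires 3 > 4, which does not hold.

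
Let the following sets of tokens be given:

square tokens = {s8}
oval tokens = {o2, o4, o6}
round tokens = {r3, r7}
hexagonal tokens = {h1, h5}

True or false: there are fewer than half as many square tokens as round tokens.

False

There is 1 square token.
There are 2 round tokens.
The claim requires 2 × 1 = 2 < 2, which does not hold.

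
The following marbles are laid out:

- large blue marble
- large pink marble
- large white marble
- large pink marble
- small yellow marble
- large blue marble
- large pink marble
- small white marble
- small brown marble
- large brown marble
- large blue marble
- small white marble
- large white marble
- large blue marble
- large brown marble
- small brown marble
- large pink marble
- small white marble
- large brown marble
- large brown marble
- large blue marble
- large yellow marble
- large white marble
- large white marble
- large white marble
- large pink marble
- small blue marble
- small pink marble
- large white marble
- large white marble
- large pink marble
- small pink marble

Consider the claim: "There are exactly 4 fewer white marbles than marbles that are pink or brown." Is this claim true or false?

True

white marbles: 10.
marbles that are pink or brown: 14.
The claim requires 14 − 10 (= 4) to equal 4, which holds.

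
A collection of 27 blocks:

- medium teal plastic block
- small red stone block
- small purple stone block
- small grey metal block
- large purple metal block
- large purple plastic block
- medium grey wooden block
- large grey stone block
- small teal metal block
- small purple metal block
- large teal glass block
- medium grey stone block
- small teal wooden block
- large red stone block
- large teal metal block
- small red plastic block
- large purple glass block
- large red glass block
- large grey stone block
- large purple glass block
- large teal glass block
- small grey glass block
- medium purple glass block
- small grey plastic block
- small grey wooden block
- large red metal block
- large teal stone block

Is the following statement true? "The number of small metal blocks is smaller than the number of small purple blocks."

|small metal blocks| = 3.
|small purple blocks| = 2.
The claim requires 3 < 2, which does not hold.

False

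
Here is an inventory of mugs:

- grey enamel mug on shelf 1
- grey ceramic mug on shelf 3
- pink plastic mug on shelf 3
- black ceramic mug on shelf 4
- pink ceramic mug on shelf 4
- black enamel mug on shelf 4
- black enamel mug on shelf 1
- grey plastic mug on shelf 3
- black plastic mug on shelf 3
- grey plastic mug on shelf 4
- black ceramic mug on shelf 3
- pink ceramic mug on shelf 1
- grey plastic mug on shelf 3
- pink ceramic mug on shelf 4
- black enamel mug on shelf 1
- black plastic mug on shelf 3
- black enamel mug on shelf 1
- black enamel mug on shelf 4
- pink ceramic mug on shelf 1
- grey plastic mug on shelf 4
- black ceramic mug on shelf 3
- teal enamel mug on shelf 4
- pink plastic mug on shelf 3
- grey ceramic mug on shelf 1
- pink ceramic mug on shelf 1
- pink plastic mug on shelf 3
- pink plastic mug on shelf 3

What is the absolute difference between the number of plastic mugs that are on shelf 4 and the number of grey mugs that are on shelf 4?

plastic mugs on shelf 4: 2. grey mugs on shelf 4: 2.
|2 − 2| = 2 − 2 = 0.

0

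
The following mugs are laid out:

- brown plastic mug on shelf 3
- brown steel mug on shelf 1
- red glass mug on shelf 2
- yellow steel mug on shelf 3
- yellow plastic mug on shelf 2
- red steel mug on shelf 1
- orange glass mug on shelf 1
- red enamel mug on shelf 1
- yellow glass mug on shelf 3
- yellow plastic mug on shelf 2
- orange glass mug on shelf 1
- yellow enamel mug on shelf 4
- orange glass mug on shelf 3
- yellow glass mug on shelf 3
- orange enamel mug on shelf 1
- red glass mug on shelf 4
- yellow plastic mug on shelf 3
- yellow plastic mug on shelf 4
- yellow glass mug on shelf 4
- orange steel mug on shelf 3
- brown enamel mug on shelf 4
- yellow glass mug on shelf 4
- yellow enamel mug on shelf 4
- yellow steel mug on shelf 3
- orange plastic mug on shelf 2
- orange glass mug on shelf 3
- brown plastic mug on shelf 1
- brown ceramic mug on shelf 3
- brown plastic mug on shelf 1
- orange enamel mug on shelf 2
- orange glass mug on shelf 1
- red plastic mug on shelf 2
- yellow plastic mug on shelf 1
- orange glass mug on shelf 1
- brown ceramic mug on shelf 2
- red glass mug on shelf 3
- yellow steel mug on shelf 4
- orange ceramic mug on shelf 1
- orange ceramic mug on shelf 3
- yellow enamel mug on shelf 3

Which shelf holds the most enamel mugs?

shelf 4

Counts by shelf (restricted to enamel mugs): shelf 4→3, shelf 1→2, shelf 3→1, shelf 2→1.
The maximum is 3, held uniquely by shelf 4.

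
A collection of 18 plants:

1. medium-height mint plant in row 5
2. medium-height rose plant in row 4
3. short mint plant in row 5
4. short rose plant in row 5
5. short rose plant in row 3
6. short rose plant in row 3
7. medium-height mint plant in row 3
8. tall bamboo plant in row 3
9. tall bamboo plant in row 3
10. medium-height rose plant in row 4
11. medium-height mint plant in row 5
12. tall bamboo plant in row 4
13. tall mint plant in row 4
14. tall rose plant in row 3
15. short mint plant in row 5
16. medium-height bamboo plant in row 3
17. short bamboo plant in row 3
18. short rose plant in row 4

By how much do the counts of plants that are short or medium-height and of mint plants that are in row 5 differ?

9

plants that are short or medium-height: 13. mint plants in row 5: 4.
|13 − 4| = 13 − 4 = 9.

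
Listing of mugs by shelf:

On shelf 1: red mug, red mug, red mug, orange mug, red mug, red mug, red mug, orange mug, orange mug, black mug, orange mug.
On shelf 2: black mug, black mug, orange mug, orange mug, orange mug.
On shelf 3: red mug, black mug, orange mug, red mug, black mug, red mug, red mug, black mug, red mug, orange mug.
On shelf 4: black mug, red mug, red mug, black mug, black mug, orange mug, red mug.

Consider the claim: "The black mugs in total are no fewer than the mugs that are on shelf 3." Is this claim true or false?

There are 9 black mugs.
There are 10 mugs on shelf 3.
The claim requires 9 ≥ 10, which does not hold.

False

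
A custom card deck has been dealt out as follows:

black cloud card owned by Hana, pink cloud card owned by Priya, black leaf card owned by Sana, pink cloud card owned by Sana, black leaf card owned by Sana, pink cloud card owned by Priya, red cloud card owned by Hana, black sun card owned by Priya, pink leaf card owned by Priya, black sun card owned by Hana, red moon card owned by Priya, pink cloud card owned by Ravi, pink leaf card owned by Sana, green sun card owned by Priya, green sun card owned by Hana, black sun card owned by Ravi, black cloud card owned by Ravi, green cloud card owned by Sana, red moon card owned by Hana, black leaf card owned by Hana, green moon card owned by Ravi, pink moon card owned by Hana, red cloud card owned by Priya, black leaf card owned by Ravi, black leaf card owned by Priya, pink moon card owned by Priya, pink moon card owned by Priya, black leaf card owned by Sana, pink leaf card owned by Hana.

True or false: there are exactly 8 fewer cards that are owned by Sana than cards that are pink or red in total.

Count of cards owned by Sana: 6.
There are 14 cards that are pink or red.
The claim requires 14 − 6 (= 8) to equal 8, which holds.

True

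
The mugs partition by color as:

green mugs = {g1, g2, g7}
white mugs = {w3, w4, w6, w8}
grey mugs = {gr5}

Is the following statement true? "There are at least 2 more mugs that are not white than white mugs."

mugs that are not white: 4.
white mugs: 4.
The claim requires 4 − 4 = 0 ≥ 2, which does not hold.

False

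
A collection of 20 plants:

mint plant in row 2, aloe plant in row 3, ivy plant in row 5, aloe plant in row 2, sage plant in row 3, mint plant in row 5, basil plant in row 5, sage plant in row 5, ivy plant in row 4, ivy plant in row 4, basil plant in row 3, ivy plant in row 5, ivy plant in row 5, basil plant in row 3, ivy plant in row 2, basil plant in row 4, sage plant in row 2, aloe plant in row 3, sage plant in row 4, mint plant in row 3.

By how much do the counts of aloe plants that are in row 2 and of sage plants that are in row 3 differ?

aloe plants in row 2: 1. sage plants in row 3: 1.
|1 − 1| = 1 − 1 = 0.

0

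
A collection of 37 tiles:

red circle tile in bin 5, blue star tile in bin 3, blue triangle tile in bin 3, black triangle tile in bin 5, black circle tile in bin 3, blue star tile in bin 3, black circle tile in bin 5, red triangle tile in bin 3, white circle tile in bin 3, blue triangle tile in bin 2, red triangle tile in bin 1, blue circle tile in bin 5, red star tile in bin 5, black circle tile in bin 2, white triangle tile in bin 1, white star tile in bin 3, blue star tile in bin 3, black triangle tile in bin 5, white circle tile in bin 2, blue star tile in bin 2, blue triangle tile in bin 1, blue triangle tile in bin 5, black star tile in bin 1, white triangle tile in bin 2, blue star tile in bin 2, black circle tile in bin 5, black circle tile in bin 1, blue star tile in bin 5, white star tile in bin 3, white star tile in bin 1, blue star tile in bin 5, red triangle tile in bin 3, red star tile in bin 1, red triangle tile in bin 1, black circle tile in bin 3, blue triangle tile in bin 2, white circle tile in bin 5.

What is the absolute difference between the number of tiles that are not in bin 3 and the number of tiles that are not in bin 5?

0

tiles that are not in bin 3: 26. tiles that are not in bin 5: 26.
|26 − 26| = 26 − 26 = 0.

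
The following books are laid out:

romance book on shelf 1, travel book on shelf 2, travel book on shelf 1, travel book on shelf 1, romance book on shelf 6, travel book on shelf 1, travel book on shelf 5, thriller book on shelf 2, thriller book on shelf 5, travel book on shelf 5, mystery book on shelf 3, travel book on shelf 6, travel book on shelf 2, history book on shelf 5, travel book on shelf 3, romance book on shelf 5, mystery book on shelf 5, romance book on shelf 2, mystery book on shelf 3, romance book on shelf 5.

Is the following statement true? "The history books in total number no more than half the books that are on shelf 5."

history books: 1.
books on shelf 5: 7.
The claim requires 2 × 1 = 2 ≤ 7, which holds.

True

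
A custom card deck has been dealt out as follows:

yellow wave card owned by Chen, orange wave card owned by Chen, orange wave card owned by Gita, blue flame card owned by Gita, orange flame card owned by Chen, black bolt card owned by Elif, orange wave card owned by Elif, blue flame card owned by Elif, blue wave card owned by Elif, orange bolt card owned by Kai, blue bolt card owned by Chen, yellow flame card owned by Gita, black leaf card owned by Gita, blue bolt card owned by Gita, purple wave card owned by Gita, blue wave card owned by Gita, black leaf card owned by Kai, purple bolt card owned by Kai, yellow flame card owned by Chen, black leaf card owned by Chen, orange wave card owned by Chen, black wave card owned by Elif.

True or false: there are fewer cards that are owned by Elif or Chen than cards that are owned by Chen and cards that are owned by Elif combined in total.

False

cards owned by Elif or Chen: 12.
cards owned by Chen: 7; cards owned by Elif: 5; combined: 7 + 5 = 12.
The claim requires 12 < 12, which does not hold.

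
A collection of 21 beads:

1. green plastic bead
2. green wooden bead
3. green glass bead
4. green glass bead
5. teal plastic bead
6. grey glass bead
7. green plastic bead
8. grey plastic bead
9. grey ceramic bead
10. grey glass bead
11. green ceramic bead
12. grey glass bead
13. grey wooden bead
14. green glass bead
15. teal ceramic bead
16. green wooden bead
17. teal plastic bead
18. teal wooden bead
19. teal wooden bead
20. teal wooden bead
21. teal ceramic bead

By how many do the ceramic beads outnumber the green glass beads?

1

ceramic beads: 4.
green glass beads: 3.
4 − 3 = 1.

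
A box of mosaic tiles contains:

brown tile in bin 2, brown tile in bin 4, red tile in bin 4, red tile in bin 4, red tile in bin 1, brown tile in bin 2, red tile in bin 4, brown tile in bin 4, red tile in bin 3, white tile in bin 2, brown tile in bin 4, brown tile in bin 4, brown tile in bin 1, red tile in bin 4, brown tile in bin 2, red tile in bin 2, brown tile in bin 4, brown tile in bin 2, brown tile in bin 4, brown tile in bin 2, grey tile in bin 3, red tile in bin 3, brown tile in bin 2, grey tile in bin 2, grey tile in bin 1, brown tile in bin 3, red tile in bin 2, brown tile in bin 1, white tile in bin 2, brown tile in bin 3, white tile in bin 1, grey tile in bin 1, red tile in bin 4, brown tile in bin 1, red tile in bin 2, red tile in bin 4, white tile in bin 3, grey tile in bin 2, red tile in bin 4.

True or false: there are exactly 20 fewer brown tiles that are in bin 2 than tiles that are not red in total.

True

|brown tiles in bin 2| = 6.
|tiles that are not red| = 26.
The claim requires 26 − 6 (= 20) to equal 20, which holds.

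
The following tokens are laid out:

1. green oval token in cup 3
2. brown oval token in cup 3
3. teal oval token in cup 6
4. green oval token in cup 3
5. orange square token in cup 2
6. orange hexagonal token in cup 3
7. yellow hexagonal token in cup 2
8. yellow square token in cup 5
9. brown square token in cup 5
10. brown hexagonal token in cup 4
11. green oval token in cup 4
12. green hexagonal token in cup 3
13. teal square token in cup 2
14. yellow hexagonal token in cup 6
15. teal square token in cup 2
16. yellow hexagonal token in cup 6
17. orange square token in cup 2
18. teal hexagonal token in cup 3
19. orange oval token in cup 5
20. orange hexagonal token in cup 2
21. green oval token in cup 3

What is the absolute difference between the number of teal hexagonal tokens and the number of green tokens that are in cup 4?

0

teal hexagonal tokens: 1. green tokens in cup 4: 1.
|1 − 1| = 1 − 1 = 0.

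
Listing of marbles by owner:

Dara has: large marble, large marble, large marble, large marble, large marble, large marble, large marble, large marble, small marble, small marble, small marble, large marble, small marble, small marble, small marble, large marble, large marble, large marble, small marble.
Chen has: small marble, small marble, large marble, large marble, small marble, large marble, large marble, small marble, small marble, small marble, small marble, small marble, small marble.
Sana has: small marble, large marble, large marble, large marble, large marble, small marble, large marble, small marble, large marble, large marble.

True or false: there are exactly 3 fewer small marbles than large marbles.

False

|small marbles| = 19.
|large marbles| = 23.
The claim requires 23 − 19 (= 4) to equal 3, which does not hold.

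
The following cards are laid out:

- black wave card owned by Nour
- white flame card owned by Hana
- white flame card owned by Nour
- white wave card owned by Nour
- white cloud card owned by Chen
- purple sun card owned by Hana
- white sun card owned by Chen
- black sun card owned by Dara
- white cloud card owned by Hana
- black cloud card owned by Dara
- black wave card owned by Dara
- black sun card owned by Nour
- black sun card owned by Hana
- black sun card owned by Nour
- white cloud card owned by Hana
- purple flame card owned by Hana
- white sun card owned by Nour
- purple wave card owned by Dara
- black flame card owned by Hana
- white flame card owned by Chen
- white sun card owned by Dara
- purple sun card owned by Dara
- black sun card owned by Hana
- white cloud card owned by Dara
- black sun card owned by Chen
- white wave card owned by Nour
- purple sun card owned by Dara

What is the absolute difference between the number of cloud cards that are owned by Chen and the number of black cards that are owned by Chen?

0

cloud cards owned by Chen: 1. black cards owned by Chen: 1.
|1 − 1| = 1 − 1 = 0.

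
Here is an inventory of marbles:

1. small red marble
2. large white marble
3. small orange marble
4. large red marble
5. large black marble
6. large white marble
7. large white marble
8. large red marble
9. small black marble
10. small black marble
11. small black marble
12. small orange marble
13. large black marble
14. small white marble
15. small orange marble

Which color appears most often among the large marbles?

Counts by color (restricted to large marbles): white 3, black 2, red 2.
The maximum is 3, held uniquely by white.

white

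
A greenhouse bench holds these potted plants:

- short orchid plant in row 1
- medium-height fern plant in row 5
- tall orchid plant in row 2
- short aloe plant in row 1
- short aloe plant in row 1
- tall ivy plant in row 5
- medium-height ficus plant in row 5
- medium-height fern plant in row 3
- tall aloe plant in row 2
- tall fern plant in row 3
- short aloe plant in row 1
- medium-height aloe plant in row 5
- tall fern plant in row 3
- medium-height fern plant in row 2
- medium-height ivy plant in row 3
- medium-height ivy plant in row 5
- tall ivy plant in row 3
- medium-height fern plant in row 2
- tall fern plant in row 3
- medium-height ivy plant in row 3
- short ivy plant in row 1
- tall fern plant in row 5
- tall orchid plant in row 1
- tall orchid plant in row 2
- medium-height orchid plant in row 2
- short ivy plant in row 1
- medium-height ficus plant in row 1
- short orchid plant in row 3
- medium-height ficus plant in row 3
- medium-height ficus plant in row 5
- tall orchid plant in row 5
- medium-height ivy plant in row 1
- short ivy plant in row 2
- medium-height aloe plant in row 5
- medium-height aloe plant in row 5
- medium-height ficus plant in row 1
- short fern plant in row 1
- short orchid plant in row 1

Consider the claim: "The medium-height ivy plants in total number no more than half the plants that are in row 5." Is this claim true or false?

There are 4 medium-height ivy plants.
There are 10 plants in row 5.
The claim requires 2 × 4 = 8 ≤ 10, which holds.

True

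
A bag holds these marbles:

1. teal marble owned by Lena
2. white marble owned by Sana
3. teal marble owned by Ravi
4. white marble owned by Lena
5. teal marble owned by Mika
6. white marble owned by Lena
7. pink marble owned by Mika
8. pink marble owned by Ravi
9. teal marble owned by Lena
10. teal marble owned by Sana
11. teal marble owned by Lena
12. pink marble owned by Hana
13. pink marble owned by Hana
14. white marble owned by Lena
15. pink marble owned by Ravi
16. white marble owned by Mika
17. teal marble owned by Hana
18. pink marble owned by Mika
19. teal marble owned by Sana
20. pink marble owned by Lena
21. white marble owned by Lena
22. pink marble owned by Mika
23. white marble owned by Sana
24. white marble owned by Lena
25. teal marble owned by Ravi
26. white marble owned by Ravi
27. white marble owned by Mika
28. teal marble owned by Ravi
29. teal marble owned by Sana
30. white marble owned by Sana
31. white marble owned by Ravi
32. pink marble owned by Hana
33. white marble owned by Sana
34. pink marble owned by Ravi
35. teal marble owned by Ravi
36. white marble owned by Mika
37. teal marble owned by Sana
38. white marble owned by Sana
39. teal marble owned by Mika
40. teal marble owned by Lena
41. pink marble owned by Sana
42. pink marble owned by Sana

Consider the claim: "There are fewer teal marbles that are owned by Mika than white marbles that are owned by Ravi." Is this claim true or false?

Count of teal marbles owned by Mika: 2.
Count of white marbles owned by Ravi: 2.
The claim requires 2 < 2, which does not hold.

False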